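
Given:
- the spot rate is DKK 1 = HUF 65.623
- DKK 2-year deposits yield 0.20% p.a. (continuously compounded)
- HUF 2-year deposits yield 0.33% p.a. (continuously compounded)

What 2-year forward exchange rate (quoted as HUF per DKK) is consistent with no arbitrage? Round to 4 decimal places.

T = 2 years.
HUF growth factor: e^(0.0033×2) = 1.00662183.
DKK accumulates by e^(0.0020×2) = 1.00400801.
So F = 65.623 × 1.00662183 / 1.00400801 = 65.793842 (HUF/DKK).

65.7938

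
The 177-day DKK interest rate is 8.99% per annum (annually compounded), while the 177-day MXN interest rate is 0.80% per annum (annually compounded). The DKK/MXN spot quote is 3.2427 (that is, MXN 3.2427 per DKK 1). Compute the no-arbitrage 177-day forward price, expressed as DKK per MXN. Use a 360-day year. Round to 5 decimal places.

0.32046

T = 177/360 years.
MXN growth factor: (1 + 0.0080)^(177/360) = 1.0039254.
DKK growth factor: (1 + 0.0899)^(177/360) = 1.0432341.
So F = 3.2427 × 1.0039254 / 1.0432341 = 3.120516 (MXN/DKK).
Invert for DKK per MXN: 1 / 3.120516 = 0.32046.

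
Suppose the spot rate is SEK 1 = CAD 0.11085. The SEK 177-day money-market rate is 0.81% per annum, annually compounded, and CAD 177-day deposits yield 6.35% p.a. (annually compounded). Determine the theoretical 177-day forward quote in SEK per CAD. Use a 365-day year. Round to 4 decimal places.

T = 177/365 years.
CAD accumulates by (1 + 0.0635)^(177/365) = 1.0303051.
SEK growth factor: (1 + 0.0081)^(177/365) = 1.0039198.
So F = 0.11085 × 1.0303051 / 1.0039198 = 0.1137634 (CAD/SEK).
Quoted the other way: 1/0.1137634 = 8.7902 SEK per CAD.

8.7902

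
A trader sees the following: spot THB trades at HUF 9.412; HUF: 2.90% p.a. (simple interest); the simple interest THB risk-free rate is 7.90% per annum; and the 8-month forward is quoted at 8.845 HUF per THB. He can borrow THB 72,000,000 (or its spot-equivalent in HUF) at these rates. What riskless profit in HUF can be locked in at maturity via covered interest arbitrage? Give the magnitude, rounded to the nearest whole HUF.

T = 8/12 years.
Keep in THB, deliver into the forward: 72,000,000·1.05266666667·8.845 = HUF 670,380,240.00.
Swap to HUF now, deposit: 72,000,000·9.412·1.01933333333 = HUF 690,765,504.00.
The quoted forward undervalues THB, so borrow THB, convert to HUF at spot, deposit the HUF at 2.90%, and buy THB forward at 8.845 to cover the loan.
Profit = 690,765,504.00 − 670,380,240.00 = HUF 20,385,264.

HUF 20,385,264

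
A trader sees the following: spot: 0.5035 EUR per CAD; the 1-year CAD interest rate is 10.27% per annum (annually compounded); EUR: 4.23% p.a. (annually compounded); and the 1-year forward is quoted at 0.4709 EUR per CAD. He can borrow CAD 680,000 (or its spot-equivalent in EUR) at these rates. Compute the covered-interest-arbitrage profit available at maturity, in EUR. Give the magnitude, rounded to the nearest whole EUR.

EUR 3,765

T = 1 year.
Invest the CAD and cover forward: 680,000 × 1.102700 × 0.4709 = EUR 353,097.77.
Convert at spot and invest in EUR: 680,000 × 0.5035 × 1.042300 = EUR 356,862.67.
The quoted forward undervalues CAD, so borrow CAD, convert to EUR at spot, deposit the EUR at 4.23%, and buy CAD forward at 0.4709 to cover the loan.
Arbitrage profit = |353,097.77 − 356,862.67| = EUR 3,765.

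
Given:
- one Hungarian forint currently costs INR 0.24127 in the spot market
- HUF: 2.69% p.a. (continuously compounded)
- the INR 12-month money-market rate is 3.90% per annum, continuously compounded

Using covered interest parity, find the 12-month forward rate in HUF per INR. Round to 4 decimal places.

T = 1 year.
INR accumulates by e^(0.0390×1) = 1.0397705.
HUF growth factor: e^(0.0269×1) = 1.0272651.
Forward (INR per HUF) = 0.24127 × 1.0397705 / 1.0272651 = 0.2442071.
Quoted the other way: 1/0.2442071 = 4.0949 HUF per INR.

4.0949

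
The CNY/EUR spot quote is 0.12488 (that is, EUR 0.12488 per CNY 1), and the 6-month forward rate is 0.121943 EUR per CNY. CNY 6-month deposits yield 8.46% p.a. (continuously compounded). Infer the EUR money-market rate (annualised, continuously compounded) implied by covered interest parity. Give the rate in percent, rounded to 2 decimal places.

T = 6/12 years.
F/S = 0.121943/0.12488 = 0.9764814 = (growth of EUR) / (growth of CNY).
CNY growth factor: e^(0.0846×6/12) = 1.0432074.
So the EUR growth factor = 1.0186726.
r = ln(1.0186726)/(6/12) = 0.037001 → 3.70%.

3.70%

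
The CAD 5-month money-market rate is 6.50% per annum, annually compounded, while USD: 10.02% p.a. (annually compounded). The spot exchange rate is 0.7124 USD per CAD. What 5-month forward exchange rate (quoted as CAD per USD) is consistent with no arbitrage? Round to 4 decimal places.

T = 5/12 years.
USD growth factor: (1 + 0.1002)^(5/12) = 1.0405905.
CAD accumulates by (1 + 0.0650)^(5/12) = 1.0265868.
So F = 0.7124 × 1.0405905 / 1.0265868 = 0.7221179 (USD/CAD).
Quoted the other way: 1/0.7221179 = 1.3848 CAD per USD.

1.3848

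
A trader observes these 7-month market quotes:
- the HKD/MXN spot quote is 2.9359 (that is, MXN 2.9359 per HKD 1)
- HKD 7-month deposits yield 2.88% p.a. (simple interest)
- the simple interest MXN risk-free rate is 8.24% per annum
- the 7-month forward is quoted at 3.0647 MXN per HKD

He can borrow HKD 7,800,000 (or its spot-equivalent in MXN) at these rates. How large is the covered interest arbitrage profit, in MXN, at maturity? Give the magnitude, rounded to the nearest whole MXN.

T = 7/12 years.
Keep in HKD, deliver into the forward: 7,800,000·1.016800·3.0647 = MXN 24,306,258.29.
Swap to MXN now, deposit: 7,800,000·2.9359·1.0480666667 = MXN 24,000,747.63.
The quoted forward overvalues HKD, so borrow MXN, buy HKD at spot, deposit the HKD at 2.88%, and sell the proceeds forward at 3.0647.
Arbitrage profit = |24,306,258.29 − 24,000,747.63| = MXN 305,511.

MXN 305,511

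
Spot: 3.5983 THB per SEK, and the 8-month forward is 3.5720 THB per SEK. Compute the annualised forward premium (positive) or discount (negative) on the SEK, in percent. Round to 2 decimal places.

-1.10%

T = 8/12 years.
(F − S)/S = (3.5720 − 3.5983)/3.5983 = -0.0073090.
Per annum: -0.0073090 / (8/12) = -0.010964 = -1.10%.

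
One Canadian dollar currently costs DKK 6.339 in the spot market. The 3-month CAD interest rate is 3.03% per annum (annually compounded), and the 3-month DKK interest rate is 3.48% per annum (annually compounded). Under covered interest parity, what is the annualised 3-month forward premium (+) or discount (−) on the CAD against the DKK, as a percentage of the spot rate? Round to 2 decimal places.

+0.44%

T = 3/12 years.
F = S · g_DKK/g_CAD = 6.339 × 1.0085887/1.0074904 = 6.345910.
Annualised premium = (F − S)/S × (1/T) = (6.345910 − 6.339)/6.339 ÷ (3/12) = 0.44%.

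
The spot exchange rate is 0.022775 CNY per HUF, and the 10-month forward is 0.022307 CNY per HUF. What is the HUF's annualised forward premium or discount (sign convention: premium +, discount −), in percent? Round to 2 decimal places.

T = 10/12 years.
(F − S)/S = (0.022307 − 0.022775)/0.022775 = -0.0205488.
Annualise by dividing by T: -0.0205488 / (10/12) = -0.024659 → -2.47%.

-2.47%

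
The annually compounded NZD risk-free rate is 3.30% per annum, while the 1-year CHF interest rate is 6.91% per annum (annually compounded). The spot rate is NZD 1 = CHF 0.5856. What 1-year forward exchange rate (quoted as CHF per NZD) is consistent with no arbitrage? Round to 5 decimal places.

T = 1 year.
CHF accumulates by (1 + 0.0691)^1 = 1.069100.
NZD accumulates by (1 + 0.0330)^1 = 1.033000.
Forward (CHF per NZD) = 0.5856 × 1.069100 / 1.033000 = 0.6060648.

0.60606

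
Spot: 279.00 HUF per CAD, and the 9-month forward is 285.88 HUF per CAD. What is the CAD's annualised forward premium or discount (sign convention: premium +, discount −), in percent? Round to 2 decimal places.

+3.29%

T = 9/12 years.
(F − S)/S = (285.88 − 279.0)/279.0 = 0.0246595.
Annualise by dividing by T: 0.0246595 / (9/12) = 0.032879 → 3.29%.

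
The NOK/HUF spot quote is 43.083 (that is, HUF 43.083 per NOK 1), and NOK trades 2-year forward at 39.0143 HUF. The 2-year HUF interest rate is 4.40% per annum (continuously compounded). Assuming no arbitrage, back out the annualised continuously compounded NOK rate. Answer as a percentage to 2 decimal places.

9.36%

T = 2 years.
By CIP, F/S equals the HUF-to-NOK growth ratio: 39.0143/43.083 = 0.9055614.
HUF growth factor: e^(0.0440×2) = 1.0919881.
Hence g_NOK = 1.2058686.
r = ln(1.2058686)/2 = 0.093600 → 9.36%.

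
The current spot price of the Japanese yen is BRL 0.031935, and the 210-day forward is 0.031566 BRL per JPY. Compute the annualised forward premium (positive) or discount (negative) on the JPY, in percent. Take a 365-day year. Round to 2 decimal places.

-2.01%

T = 210/365 years.
(F − S)/S = (0.031566 − 0.031935)/0.031935 = -0.0115547.
Per annum: -0.0115547 / (210/365) = -0.020083 = -2.01%.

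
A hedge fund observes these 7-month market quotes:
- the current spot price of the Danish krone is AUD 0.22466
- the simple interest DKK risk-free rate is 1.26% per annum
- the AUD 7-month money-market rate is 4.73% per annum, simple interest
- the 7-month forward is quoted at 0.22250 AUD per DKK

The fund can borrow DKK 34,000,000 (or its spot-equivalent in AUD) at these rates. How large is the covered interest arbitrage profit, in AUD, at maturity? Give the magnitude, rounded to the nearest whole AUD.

T = 7/12 years.
Keep in DKK, deliver into the forward: 34,000,000·1.007350·0.22250 = AUD 7,620,602.75.
Swap to AUD now, deposit: 34,000,000·0.22466·1.027591667 = AUD 7,849,197.29.
The quoted forward undervalues DKK, so borrow DKK, convert to AUD at spot, deposit the AUD at 4.73%, and buy DKK forward at 0.22250 to cover the loan.
Profit = 7,849,197.29 − 7,620,602.75 = AUD 228,595.

AUD 228,595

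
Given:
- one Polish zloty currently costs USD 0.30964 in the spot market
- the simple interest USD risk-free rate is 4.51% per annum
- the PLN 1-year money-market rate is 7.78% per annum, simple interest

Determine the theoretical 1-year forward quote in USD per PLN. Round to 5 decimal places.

0.30025

T = 1 year.
Growth of 1 USD over T: 1 + 0.0451×1 = 1.045100.
PLN growth factor: 1 + 0.0778×1 = 1.077800.
Forward (USD per PLN) = 0.30964 × 1.045100 / 1.077800 = 0.3002457.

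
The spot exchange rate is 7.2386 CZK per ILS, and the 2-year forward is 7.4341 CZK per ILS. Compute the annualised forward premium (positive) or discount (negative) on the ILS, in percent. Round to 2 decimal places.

T = 2 years.
Period premium: (7.4341 − 7.2386)/7.2386 = 0.0270080.
Annualise by dividing by T: 0.0270080 / 2 = 0.013504 → 1.35%.

+1.35%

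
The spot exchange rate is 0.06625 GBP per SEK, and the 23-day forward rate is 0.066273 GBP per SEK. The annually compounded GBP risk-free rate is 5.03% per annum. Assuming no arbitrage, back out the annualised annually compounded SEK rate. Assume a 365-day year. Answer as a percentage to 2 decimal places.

4.45%

T = 23/365 years.
CIP gives F = S · g_GBP/g_SEK, so g_GBP/g_SEK = 0.066273/0.06625 = 1.0003472.
The GBP side grows by (1 + 0.0503)^(23/365) = 1.0030972.
Hence g_SEK = 1.002749.
r = 1.002749^(365/23) − 1 = 0.044528 → 4.45%.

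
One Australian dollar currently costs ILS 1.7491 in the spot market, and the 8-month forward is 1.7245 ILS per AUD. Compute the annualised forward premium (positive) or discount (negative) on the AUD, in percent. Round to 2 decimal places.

T = 8/12 years.
Period premium: (1.7245 − 1.7491)/1.7491 = -0.0140644.
×(1/T) gives -2.11% p.a.

-2.11%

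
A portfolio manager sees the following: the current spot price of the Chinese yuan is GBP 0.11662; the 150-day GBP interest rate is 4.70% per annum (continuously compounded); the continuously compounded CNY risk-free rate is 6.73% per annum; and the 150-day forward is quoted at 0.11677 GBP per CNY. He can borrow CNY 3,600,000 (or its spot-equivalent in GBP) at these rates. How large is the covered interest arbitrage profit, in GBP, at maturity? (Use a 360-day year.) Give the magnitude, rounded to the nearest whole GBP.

T = 150/360 years.
Keep in CNY, deliver into the forward: 3,600,000·1.02843854·0.11677 = GBP 432,326.77.
Swap to GBP now, deposit: 3,600,000·0.11662·1.01977634 = GBP 428,134.74.
The quoted forward overvalues CNY, so borrow GBP, buy CNY at spot, deposit the CNY at 6.73%, and sell the proceeds forward at 0.11677.
Arbitrage profit = |432,326.77 − 428,134.74| = GBP 4,192.

GBP 4,192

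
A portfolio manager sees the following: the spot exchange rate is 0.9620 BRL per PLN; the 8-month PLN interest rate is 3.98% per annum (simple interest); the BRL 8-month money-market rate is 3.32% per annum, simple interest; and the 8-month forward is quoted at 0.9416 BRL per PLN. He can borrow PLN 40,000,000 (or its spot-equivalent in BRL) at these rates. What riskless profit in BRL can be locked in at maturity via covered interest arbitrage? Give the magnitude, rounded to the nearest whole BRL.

BRL 668,339

T = 8/12 years.
Keep in PLN, deliver into the forward: 40,000,000·1.0265333333·0.9416 = BRL 38,663,351.47.
Swap to BRL now, deposit: 40,000,000·0.9620·1.0221333333 = BRL 39,331,690.67.
The quoted forward undervalues PLN, so borrow PLN, convert to BRL at spot, deposit the BRL at 3.32%, and buy PLN forward at 0.9416 to cover the loan.
The gap between the two covered legs is BRL 668,339.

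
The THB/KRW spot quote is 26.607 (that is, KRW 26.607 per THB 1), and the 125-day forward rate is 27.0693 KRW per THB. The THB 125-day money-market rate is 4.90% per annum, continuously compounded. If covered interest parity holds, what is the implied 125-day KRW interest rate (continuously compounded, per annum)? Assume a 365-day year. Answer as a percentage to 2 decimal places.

9.93%

T = 125/365 years.
By CIP, F/S equals the KRW-to-THB growth ratio: 27.0693/26.607 = 1.0173751.
The THB side grows by e^(0.0490×125/365) = 1.0169224.
Hence g_KRW = 1.0345915.
r = ln(1.0345915)/(125/365) = 0.099299 → 9.93%.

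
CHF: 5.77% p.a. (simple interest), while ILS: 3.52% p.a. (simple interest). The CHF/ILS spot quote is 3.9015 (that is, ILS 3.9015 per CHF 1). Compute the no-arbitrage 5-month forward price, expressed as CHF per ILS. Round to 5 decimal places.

0.25868

T = 5/12 years.
ILS accumulates by 1 + 0.0352×5/12 = 1.0146667.
Growth of 1 CHF over T: 1 + 0.0577×5/12 = 1.0240417.
So F = 3.9015 × 1.0146667 / 1.0240417 = 3.865782 (ILS/CHF).
Quoted the other way: 1/3.865782 = 0.25868 CHF per ILS.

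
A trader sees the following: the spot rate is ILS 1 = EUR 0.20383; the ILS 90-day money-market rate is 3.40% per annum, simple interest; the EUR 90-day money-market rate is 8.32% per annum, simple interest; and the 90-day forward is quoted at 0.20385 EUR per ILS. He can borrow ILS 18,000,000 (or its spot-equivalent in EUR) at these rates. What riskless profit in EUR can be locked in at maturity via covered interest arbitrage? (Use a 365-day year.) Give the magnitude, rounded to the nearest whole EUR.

EUR 44,147

T = 90/365 years.
Route A — deposit ILS, sell forward: 18,000,000 × 1.008383562 × 0.20385 = EUR 3,700,061.80.
Route B — convert at spot, deposit EUR: 18,000,000 × 0.20383 × 1.020515068 = EUR 3,744,208.55.
The quoted forward undervalues ILS, so borrow ILS, convert to EUR at spot, deposit the EUR at 8.32%, and buy ILS forward at 0.20385 to cover the loan.
The gap between the two covered legs is EUR 44,147.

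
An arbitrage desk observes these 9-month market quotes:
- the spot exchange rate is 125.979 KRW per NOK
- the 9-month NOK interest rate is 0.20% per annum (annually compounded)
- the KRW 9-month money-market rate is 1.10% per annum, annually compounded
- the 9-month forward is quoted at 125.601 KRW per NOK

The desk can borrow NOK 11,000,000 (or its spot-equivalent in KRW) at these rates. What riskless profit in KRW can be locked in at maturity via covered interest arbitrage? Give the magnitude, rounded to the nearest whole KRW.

KRW 13,503,047

T = 9/12 years.
Invest the NOK and cover forward: 11,000,000 × 1.001499625312 × 125.601 = KRW 1,383,682,898.83.
Convert at spot and invest in KRW: 11,000,000 × 125.979 × 1.008238707923 = KRW 1,397,185,946.04.
The quoted forward undervalues NOK, so borrow NOK, convert to KRW at spot, deposit the KRW at 1.10%, and buy NOK forward at 125.601 to cover the loan.
The gap between the two covered legs is KRW 13,503,047.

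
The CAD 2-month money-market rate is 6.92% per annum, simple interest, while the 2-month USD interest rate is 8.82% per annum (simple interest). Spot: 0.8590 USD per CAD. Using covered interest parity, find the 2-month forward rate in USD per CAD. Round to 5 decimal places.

T = 2/12 years.
USD growth factor: 1 + 0.0882×2/12 = 1.014700.
CAD accumulates by 1 + 0.0692×2/12 = 1.0115333.
CIP: F = S · (grow USD)/(grow CAD) = 0.859 × 1.014700/1.0115333 = 0.8616892 USD per CAD.

0.86169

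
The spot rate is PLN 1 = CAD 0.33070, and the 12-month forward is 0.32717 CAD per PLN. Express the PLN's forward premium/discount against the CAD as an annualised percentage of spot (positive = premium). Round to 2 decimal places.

-1.07%

T = 1 year.
PLN trades forward at -1.06743% vs spot over the period.
×(1/T) gives -1.07% p.a.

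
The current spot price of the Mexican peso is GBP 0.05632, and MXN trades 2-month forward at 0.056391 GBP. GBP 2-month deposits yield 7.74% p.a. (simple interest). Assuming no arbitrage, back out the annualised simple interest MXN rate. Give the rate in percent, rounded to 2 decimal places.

6.97%

T = 2/12 years.
By CIP, F/S equals the GBP-to-MXN growth ratio: 0.056391/0.05632 = 1.0012607.
The GBP side grows by 1 + 0.0774×2/12 = 1.012900.
So the MXN growth factor = 1.0116246.
(1.0116246 − 1)/T = 0.069748, i.e. 6.97%.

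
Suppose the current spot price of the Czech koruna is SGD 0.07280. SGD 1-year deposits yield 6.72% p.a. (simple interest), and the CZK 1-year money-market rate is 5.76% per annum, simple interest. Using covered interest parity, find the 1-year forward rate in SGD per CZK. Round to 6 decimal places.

T = 1 year.
SGD accumulates by 1 + 0.0672×1 = 1.067200.
Growth of 1 CZK over T: 1 + 0.0576×1 = 1.057600.
So F = 0.0728 × 1.067200 / 1.057600 = 0.07346082 (SGD/CZK).

0.073461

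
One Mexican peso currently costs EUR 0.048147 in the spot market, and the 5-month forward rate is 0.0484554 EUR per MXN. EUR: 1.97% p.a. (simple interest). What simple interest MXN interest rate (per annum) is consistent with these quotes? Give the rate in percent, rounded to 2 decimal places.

0.43%

T = 5/12 years.
F/S = 0.0484554/0.048147 = 1.0064054 = (growth of EUR) / (growth of MXN).
The EUR side grows by 1 + 0.0197×5/12 = 1.0082083.
Hence g_MXN = 1.0017914.
r = (1.0017914 − 1)/(5/12) = 0.004299 → 0.43%.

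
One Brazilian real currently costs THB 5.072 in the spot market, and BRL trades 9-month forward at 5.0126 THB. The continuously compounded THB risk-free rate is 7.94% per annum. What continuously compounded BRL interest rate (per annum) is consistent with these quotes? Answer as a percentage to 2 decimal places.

T = 9/12 years.
By CIP, F/S equals the THB-to-BRL growth ratio: 5.0126/5.072 = 0.9882886.
The THB side grows by e^(0.0794×9/12) = 1.0613588.
That pins the BRL growth at 1.0739361.
r = ln(1.0739361)/(9/12) = 0.095107 → 9.51%.

9.51%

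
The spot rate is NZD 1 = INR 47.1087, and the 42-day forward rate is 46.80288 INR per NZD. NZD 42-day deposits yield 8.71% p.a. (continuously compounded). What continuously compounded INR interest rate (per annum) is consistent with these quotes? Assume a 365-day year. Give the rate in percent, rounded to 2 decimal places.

3.05%

T = 42/365 years.
CIP gives F = S · g_INR/g_NZD, so g_INR/g_NZD = 46.80288/47.1087 = 0.9935082.
The NZD side grows by e^(0.0871×42/365) = 1.0100729.
Hence g_INR = 1.0035157.
Take logs: ln 1.0035157 / (42/365) = 0.030500, so 3.05%.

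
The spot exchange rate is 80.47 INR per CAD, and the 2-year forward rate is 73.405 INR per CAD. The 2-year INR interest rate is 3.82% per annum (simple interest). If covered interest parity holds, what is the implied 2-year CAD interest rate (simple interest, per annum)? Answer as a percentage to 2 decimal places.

9.00%

T = 2 years.
F/S = 73.405/80.47 = 0.9122033 = (growth of INR) / (growth of CAD).
The INR side grows by 1 + 0.0382×2 = 1.076400.
So the CAD growth factor = 1.1800001.
(1.1800001 − 1)/T = 0.090000, i.e. 9.00%.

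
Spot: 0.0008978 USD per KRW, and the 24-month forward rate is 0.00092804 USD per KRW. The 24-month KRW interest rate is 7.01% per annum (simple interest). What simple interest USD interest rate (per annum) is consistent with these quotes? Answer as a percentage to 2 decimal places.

8.93%

T = 2 years.
CIP gives F = S · g_USD/g_KRW, so g_USD/g_KRW = 0.00092804/0.0008978 = 1.0336823.
The KRW side grows by 1 + 0.0701×2 = 1.140200.
So the USD growth factor = 1.1786046.
(1.1786046 − 1)/T = 0.089302, i.e. 8.93%.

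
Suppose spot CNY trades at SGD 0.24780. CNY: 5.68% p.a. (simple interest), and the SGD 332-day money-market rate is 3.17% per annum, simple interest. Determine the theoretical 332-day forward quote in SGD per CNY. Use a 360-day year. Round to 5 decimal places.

T = 332/360 years.
Growth of 1 SGD over T: 1 + 0.0317×332/360 = 1.0292344.
CNY accumulates by 1 + 0.0568×332/360 = 1.0523822.
Forward (SGD per CNY) = 0.2478 × 1.0292344 / 1.0523822 = 0.2423495.

0.24235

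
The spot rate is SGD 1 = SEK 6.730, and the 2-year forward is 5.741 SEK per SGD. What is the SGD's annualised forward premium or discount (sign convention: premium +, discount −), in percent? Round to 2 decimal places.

T = 2 years.
(F − S)/S = (5.741 − 6.73)/6.73 = -0.1469539.
Annualise by dividing by T: -0.1469539 / 2 = -0.073477 → -7.35%.

-7.35%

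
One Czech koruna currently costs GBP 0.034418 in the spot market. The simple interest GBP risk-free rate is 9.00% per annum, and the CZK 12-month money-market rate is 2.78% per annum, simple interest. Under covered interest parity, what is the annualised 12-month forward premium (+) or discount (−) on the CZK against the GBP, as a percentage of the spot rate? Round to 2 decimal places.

T = 1 year.
F = S · g_GBP/g_CZK = 0.034418 × 1.090000/1.027800 = 0.036500895.
(F − S)/S ÷ T = (0.036500895 − 0.034418)/0.034418/1 = 0.060518 → 6.05%.

+6.05%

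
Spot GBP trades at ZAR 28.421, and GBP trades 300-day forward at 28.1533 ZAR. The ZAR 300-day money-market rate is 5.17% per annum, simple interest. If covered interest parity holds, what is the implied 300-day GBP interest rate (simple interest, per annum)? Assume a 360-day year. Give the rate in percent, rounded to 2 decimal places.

T = 300/360 years.
CIP gives F = S · g_ZAR/g_GBP, so g_ZAR/g_GBP = 28.1533/28.421 = 0.9905809.
The ZAR side grows by 1 + 0.0517×300/360 = 1.0430833.
So the GBP growth factor = 1.0530016.
r = (1.0530016 − 1)/(300/360) = 0.063602 → 6.36%.

6.36%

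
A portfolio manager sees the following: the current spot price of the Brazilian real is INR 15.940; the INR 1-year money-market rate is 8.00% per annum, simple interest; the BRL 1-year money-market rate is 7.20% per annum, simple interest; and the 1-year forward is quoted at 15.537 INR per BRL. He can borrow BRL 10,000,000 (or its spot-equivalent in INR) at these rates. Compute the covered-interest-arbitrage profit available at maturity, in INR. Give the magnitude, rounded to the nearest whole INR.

T = 1 year.
Keep in BRL, deliver into the forward: 10,000,000·1.072000·15.537 = INR 166,556,640.00.
Swap to INR now, deposit: 10,000,000·15.940·1.080000 = INR 172,152,000.00.
The quoted forward undervalues BRL, so borrow BRL, convert to INR at spot, deposit the INR at 8.00%, and buy BRL forward at 15.537 to cover the loan.
Arbitrage profit = |166,556,640.00 − 172,152,000.00| = INR 5,595,360.

INR 5,595,360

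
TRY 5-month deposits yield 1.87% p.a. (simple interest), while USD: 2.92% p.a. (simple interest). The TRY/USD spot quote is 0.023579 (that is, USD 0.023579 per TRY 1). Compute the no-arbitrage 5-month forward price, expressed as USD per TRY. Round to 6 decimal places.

T = 5/12 years.
USD growth factor: 1 + 0.0292×5/12 = 1.0121667.
Growth of 1 TRY over T: 1 + 0.0187×5/12 = 1.0077917.
Forward (USD per TRY) = 0.023579 × 1.0121667 / 1.0077917 = 0.02368136.

0.023681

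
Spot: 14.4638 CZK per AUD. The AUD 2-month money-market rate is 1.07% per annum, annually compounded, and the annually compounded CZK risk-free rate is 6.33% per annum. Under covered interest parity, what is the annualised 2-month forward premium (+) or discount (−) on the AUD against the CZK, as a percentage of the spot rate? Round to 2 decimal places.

+5.09%

T = 2/12 years.
CIP forward (CZK per AUD) = 14.4638 × 1.010282/1.0017754 = 14.5866197.
(F − S)/S ÷ T = (14.5866197 − 14.4638)/14.4638/(2/12) = 0.050949 → 5.09%.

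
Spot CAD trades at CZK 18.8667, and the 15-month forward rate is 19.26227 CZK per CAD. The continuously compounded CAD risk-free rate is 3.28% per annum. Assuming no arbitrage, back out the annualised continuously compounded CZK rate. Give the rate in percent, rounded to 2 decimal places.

4.94%

T = 15/12 years.
F/S = 19.26227/18.8667 = 1.0209666 = (growth of CZK) / (growth of CAD).
The CAD side grows by e^(0.0328×15/12) = 1.0418521.
Hence g_CZK = 1.0636962.
Take logs: ln 1.0636962 / (15/12) = 0.049400, so 4.94%.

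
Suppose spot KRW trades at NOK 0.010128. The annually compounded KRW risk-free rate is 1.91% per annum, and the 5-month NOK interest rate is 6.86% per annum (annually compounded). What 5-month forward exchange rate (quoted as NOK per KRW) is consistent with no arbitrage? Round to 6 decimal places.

0.010330

T = 5/12 years.
NOK growth factor: (1 + 0.0686)^(5/12) = 1.0280313.
Growth of 1 KRW over T: (1 + 0.0191)^(5/12) = 1.0079144.
Forward (NOK per KRW) = 0.010128 × 1.0280313 / 1.0079144 = 0.01033014.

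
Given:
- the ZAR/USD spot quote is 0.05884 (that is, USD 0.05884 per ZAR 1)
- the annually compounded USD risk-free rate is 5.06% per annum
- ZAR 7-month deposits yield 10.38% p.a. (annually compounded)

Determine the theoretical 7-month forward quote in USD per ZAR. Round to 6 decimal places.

T = 7/12 years.
USD accumulates by (1 + 0.0506)^(7/12) = 1.0292127.
Growth of 1 ZAR over T: (1 + 0.1038)^(7/12) = 1.059301.
CIP: F = S · (grow USD)/(grow ZAR) = 0.05884 × 1.0292127/1.059301 = 0.05716871 USD per ZAR.

0.057169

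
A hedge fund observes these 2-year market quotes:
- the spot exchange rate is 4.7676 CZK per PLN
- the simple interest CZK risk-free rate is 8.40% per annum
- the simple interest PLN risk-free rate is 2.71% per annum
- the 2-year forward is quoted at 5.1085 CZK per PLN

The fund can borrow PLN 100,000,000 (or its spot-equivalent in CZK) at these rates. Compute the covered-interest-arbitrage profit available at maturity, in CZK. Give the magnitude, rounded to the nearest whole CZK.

CZK 18,317,610

T = 2 years.
Invest the PLN and cover forward: 100,000,000 × 1.054200 × 5.1085 = CZK 538,538,070.00.
Convert at spot and invest in CZK: 100,000,000 × 4.7676 × 1.168000 = CZK 556,855,680.00.
The quoted forward undervalues PLN, so borrow PLN, convert to CZK at spot, deposit the CZK at 8.40%, and buy PLN forward at 5.1085 to cover the loan.
Profit = 556,855,680.00 − 538,538,070.00 = CZK 18,317,610.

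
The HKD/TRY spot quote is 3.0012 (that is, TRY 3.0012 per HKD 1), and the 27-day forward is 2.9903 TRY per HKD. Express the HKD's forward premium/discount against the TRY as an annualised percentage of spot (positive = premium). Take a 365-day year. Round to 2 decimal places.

-4.91%

T = 27/365 years.
HKD trades forward at -0.36319% vs spot over the period.
×(1/T) gives -4.91% p.a.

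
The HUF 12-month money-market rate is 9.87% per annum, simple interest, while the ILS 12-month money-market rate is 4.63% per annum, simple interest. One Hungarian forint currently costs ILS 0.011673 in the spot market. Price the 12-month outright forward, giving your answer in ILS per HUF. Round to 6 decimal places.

0.011116

T = 1 year.
Growth of 1 ILS over T: 1 + 0.0463×1 = 1.046300.
HUF accumulates by 1 + 0.0987×1 = 1.098700.
Forward (ILS per HUF) = 0.011673 × 1.046300 / 1.098700 = 0.01111628.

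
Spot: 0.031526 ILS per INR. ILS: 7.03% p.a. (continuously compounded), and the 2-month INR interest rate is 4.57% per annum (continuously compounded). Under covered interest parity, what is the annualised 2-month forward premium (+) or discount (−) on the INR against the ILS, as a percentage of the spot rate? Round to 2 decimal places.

T = 2/12 years.
F = S · g_ILS/g_INR = 0.031526 × 1.0117856/1.0076457 = 0.031655524.
(F − S)/S ÷ T = (0.031655524 − 0.031526)/0.031526/(2/12) = 0.024651 → 2.47%.

+2.47%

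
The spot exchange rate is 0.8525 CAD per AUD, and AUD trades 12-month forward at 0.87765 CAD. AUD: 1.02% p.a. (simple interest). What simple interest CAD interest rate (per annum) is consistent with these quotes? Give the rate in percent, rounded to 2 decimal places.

4.00%

T = 1 year.
By CIP, F/S equals the CAD-to-AUD growth ratio: 0.87765/0.8525 = 1.0295015.
AUD growth factor: 1 + 0.0102×1 = 1.010200.
So the CAD growth factor = 1.0400024.
r = (1.0400024 − 1)/1 = 0.040002 → 4.00%.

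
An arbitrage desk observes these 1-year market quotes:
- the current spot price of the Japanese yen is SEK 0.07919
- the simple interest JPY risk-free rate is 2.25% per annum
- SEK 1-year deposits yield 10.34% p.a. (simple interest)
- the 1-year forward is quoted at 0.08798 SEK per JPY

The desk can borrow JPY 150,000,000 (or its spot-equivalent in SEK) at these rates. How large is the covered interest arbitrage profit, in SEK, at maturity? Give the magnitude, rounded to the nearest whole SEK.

SEK 387,196

T = 1 year.
Keep in JPY, deliver into the forward: 150,000,000·1.022500·0.08798 = SEK 13,493,932.50.
Swap to SEK now, deposit: 150,000,000·0.07919·1.103400 = SEK 13,106,736.90.
The quoted forward overvalues JPY, so borrow SEK, buy JPY at spot, deposit the JPY at 2.25%, and sell the proceeds forward at 0.08798.
The gap between the two covered legs is SEK 387,196.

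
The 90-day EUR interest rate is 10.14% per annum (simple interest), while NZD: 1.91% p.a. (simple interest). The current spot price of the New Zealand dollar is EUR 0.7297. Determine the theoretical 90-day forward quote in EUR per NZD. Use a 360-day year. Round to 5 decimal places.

0.74464

T = 90/360 years.
EUR growth factor: 1 + 0.1014×90/360 = 1.025350.
NZD growth factor: 1 + 0.0191×90/360 = 1.004775.
So F = 0.7297 × 1.025350 / 1.004775 = 0.7446422 (EUR/NZD).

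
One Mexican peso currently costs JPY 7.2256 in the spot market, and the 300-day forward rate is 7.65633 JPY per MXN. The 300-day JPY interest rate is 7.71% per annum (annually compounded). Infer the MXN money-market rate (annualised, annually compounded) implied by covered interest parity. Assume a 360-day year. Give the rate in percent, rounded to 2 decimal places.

0.48%

T = 300/360 years.
F/S = 7.65633/7.2256 = 1.0596117 = (growth of JPY) / (growth of MXN).
The JPY side grows by (1 + 0.0771)^(300/360) = 1.0638491.
Hence g_MXN = 1.003999.
Annualise: 1.003999^(360/300) − 1 = 0.004801 = 0.48%.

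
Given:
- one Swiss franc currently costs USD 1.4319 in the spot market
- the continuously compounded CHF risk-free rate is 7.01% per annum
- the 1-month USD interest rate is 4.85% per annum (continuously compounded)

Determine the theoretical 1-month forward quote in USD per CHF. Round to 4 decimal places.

1.4293

T = 1/12 years.
USD accumulates by e^(0.0485×1/12) = 1.0040498.
CHF growth factor: e^(0.0701×1/12) = 1.0058588.
Forward (USD per CHF) = 1.4319 × 1.0040498 / 1.0058588 = 1.429325.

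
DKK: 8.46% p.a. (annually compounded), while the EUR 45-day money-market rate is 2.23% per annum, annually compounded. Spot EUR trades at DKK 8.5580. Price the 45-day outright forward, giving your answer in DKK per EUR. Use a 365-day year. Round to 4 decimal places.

T = 45/365 years.
DKK accumulates by (1 + 0.0846)^(45/365) = 1.0100626.
Growth of 1 EUR over T: (1 + 0.0223)^(45/365) = 1.0027228.
So F = 8.558 × 1.0100626 / 1.0027228 = 8.620643 (DKK/EUR).

8.6206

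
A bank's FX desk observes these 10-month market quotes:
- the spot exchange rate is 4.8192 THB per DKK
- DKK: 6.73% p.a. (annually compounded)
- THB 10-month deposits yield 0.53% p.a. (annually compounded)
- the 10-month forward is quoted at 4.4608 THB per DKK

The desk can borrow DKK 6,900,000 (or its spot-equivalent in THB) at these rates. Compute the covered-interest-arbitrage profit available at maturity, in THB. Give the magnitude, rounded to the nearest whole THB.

THB 902,979

T = 10/12 years.
Invest the DKK and cover forward: 6,900,000 × 1.0557767435 × 4.4608 = THB 32,496,301.39.
Convert at spot and invest in THB: 6,900,000 × 4.8192 × 1.00441472 = THB 33,399,280.39.
The quoted forward undervalues DKK, so borrow DKK, convert to THB at spot, deposit the THB at 0.53%, and buy DKK forward at 4.4608 to cover the loan.
The gap between the two covered legs is THB 902,979.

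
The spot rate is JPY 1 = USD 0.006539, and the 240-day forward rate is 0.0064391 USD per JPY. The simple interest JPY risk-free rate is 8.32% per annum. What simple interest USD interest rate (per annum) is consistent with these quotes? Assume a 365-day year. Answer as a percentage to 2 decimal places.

5.87%

T = 240/365 years.
By CIP, F/S equals the USD-to-JPY growth ratio: 0.0064391/0.006539 = 0.9847224.
JPY growth factor: 1 + 0.0832×240/365 = 1.0547068.
That pins the USD growth at 1.0385934.
(1.0385934 − 1)/T = 0.058694, i.e. 5.87%.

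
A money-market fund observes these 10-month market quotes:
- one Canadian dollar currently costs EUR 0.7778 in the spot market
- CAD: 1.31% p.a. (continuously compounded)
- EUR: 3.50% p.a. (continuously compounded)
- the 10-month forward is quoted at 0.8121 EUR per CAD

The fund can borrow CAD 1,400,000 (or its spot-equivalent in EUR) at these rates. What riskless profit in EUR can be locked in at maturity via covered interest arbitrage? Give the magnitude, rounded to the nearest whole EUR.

EUR 28,272

T = 10/12 years.
Invest the CAD and cover forward: 1,400,000 × 1.010976471 × 0.8121 = EUR 1,149,419.59.
Convert at spot and invest in EUR: 1,400,000 × 0.7778 × 1.02959618 = EUR 1,121,147.87.
The quoted forward overvalues CAD, so borrow EUR, buy CAD at spot, deposit the CAD at 1.31%, and sell the proceeds forward at 0.8121.
Arbitrage profit = |1,149,419.59 − 1,121,147.87| = EUR 28,272.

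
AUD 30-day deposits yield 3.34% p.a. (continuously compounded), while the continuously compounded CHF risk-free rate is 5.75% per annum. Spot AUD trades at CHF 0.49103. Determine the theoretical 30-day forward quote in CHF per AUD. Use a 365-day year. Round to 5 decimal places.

T = 30/365 years.
CHF growth factor: e^(0.0575×30/365) = 1.0047372.
AUD growth factor: e^(0.0334×30/365) = 1.002749.
Forward (CHF per AUD) = 0.49103 × 1.0047372 / 1.002749 = 0.4920036.

0.49200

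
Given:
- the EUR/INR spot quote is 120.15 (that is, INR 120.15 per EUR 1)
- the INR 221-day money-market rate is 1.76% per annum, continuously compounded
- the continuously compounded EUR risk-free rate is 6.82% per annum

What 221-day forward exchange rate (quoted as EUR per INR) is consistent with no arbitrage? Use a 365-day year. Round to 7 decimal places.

T = 221/365 years.
INR growth factor: e^(0.0176×221/365) = 1.0107134.
EUR accumulates by e^(0.0682×221/365) = 1.0421581.
So F = 120.15 × 1.0107134 / 1.0421581 = 116.5248 (INR/EUR).
Quoted the other way: 1/116.5248 = 0.0085819 EUR per INR.

0.0085819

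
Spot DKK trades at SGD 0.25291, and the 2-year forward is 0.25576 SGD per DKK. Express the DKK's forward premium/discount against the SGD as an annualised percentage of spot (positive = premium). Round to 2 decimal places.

T = 2 years.
(F − S)/S = (0.25576 − 0.25291)/0.25291 = 0.0112688.
×(1/T) gives 0.56% p.a.

+0.56%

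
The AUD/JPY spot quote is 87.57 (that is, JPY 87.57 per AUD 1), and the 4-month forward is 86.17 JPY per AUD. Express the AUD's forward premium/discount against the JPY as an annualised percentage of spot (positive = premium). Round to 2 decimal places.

T = 4/12 years.
Period premium: (86.17 − 87.57)/87.57 = -0.0159872.
Per annum: -0.0159872 / (4/12) = -0.047962 = -4.80%.

-4.80%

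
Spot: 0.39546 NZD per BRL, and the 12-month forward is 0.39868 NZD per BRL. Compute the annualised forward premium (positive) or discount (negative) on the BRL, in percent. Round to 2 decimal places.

+0.81%

T = 1 year.
Period premium: (0.39868 − 0.39546)/0.39546 = 0.0081424.
Annualise by dividing by T: 0.0081424 / 1 = 0.008142 → 0.81%.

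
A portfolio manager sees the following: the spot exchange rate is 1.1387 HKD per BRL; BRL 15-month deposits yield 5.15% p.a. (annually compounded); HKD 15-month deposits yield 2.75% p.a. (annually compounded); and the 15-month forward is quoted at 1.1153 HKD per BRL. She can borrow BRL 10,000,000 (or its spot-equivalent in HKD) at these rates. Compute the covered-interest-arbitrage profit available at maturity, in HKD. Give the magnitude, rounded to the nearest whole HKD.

T = 15/12 years.
Route A — deposit BRL, sell forward: 10,000,000 × 1.0647841954 × 1.1153 = HKD 11,875,538.13.
Route B — convert at spot, deposit HKD: 10,000,000 × 1.1387 × 1.0344923613 = HKD 11,779,764.52.
The quoted forward overvalues BRL, so borrow HKD, buy BRL at spot, deposit the BRL at 5.15%, and sell the proceeds forward at 1.1153.
Arbitrage profit = |11,875,538.13 − 11,779,764.52| = HKD 95,774.

HKD 95,774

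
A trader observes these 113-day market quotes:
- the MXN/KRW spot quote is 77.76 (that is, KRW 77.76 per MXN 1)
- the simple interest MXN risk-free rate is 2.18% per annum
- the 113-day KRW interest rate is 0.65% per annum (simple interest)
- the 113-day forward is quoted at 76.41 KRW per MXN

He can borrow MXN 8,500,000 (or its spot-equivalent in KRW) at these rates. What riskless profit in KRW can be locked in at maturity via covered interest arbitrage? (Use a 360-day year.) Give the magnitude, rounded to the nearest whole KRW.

T = 113/360 years.
Route A — deposit MXN, sell forward: 8,500,000 × 1.00684277778 × 76.41 = KRW 653,929,281.53.
Route B — convert at spot, deposit KRW: 8,500,000 × 77.76 × 1.00204027778 = KRW 662,308,542.00.
The quoted forward undervalues MXN, so borrow MXN, convert to KRW at spot, deposit the KRW at 0.65%, and buy MXN forward at 76.41 to cover the loan.
Arbitrage profit = |653,929,281.53 − 662,308,542.00| = KRW 8,379,260.

KRW 8,379,260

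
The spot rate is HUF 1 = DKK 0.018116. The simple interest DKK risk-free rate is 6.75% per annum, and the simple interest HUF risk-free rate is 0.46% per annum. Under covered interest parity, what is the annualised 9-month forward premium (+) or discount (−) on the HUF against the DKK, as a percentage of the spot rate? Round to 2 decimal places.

T = 9/12 years.
No-arbitrage forward: 0.018116 × 1.050625 / 1.003450 = 0.018967684 DKK/HUF.
(F − S)/S ÷ T = (0.018967684 − 0.018116)/0.018116/(9/12) = 0.062684 → 6.27%.

+6.27%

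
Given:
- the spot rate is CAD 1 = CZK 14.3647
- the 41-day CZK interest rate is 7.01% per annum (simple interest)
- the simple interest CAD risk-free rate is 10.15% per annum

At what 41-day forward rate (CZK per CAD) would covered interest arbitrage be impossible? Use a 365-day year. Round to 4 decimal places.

T = 41/365 years.
CZK growth factor: 1 + 0.0701×41/365 = 1.00787425.
CAD accumulates by 1 + 0.1015×41/365 = 1.01140137.
So F = 14.3647 × 1.00787425 / 1.01140137 = 14.314605 (CZK/CAD).

14.3146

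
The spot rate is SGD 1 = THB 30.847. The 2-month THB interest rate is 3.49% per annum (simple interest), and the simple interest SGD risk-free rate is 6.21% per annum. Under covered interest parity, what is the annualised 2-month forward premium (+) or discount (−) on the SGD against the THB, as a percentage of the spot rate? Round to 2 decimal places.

T = 2/12 years.
CIP forward (THB per SGD) = 30.847 × 1.0058167/1.010350 = 30.708594.
(F − S)/S ÷ T = (30.708594 − 30.847)/30.847/(2/12) = -0.026921 → -2.69%.

-2.69%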